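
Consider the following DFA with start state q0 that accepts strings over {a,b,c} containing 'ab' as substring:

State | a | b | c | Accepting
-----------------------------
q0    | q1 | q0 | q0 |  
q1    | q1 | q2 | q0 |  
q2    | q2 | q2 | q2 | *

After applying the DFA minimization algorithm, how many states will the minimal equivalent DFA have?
All 3 states are reachable from q0, so none can be removed as unreachable.
Table-filling: first mark every (accepting, non-accepting) pair as distinguishable (accepting: {q2}; non-accepting: {q0, q1}).
Round 1: (q0, q1) on 'b' go to q0 and q2, already distinguishable → mark.
Every pair of states is distinguishable, so the DFA is already minimal.
Equivalence classes: {q0}, {q1}, {q2} → 3 states.

Final answer: 3 states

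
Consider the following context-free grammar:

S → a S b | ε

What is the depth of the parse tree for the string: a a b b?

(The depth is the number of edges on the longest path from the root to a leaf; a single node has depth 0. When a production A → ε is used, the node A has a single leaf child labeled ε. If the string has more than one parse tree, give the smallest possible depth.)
The only parse tree applies S → a S b 2 times (once per matching a…b pair) and then S → ε.
The S nodes sit at depths 0, 1, …, 2; the innermost S (depth 2) has the single child ε at depth 3.
The terminal leaves a, b are at depths 1..2, so the longest root-to-leaf path is S → S → … → S → ε with 3 edges.
Depth = 3.

Final answer: 3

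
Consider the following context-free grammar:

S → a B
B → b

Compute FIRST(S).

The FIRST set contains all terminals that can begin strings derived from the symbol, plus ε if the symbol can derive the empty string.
S has the single production S → a B, whose right-hand side begins with the terminal a. So FIRST(S) = {a}.

Final answer: {a}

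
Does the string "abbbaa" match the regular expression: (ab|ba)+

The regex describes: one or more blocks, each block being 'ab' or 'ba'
No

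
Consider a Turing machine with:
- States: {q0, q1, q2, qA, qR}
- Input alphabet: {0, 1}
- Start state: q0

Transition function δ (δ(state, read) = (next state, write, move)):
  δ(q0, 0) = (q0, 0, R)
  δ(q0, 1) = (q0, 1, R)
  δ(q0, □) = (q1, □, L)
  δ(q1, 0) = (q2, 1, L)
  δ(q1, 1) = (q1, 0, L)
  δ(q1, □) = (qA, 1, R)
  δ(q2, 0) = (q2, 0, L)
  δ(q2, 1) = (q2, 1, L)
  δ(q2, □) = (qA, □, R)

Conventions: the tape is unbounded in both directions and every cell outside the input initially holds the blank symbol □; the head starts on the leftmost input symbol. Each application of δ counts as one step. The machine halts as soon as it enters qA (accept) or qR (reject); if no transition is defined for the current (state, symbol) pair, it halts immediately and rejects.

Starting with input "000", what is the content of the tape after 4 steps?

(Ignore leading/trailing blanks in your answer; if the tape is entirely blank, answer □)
Step 0: [q0]000 (head at position 0)
Step 1: δ(q0, 0) = (q0, 0, R)  ⊢  0[q0]00 (head at position 1)
Step 2: δ(q0, 0) = (q0, 0, R)  ⊢  00[q0]0 (head at position 2)
Step 3: δ(q0, 0) = (q0, 0, R)  ⊢  000[q0]□ (head at position 3)
Step 4: δ(q0, □) = (q1, □, L)  ⊢  00[q1]0□ (head at position 2)
Tape after 4 steps (ignoring surrounding blanks): 000

Final answer: Tape: 000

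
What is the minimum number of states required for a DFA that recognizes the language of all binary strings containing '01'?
Language: binary strings containing '01'
Lower bound (Myhill–Nerode): the prefixes ε, 0, 01 are pairwise distinguishable:
  ε vs 01: suffix ε distinguishes them (ε is rejected, 01 is accepted)
  0 vs 01: suffix ε distinguishes them (0 is rejected, 01 is accepted)
  ε vs 0: suffix 1 distinguishes them (ε·1 = 1 is rejected, 0·1 = 01 is accepted)
So any DFA needs at least 3 states.
Upper bound: a DFA with 3 states exists (one state per class above: 'no progress', 'last symbol 0', and 'seen 01' (accepting sink)).
Minimum states: 3

Final answer: 3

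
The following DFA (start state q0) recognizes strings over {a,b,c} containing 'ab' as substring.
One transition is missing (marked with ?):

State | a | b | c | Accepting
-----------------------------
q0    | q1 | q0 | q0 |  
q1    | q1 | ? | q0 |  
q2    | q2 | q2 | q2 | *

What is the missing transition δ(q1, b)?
q2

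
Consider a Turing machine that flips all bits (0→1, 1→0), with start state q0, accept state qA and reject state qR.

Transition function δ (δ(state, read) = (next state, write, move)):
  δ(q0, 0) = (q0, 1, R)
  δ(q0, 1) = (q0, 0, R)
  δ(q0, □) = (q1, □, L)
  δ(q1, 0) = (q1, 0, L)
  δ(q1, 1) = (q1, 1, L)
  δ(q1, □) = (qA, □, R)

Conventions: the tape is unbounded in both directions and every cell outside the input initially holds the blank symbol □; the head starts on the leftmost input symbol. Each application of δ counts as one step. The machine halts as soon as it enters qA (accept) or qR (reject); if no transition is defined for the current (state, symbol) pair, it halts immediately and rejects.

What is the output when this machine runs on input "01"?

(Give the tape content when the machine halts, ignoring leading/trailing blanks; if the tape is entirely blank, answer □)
Step 0: [q0]01 (head at position 0)
Step 1: δ(q0, 0) = (q0, 1, R)  ⊢  1[q0]1 (head at position 1)
Step 2: δ(q0, 1) = (q0, 0, R)  ⊢  10[q0]□ (head at position 2)
Step 3: δ(q0, □) = (q1, □, L)  ⊢  1[q1]0□ (head at position 1)
Step 4: δ(q1, 0) = (q1, 0, L)  ⊢  [q1]10□ (head at position 0)
Step 5: δ(q1, 1) = (q1, 1, L)  ⊢  [q1]□10□ (head at position -1)
Step 6: δ(q1, □) = (qA, □, R)  ⊢  □[qA]10□ (head at position 0)
The machine is in qA, so it halts and accepts.
Tape content when halted (ignoring surrounding blanks): 10

Final answer: Output: 10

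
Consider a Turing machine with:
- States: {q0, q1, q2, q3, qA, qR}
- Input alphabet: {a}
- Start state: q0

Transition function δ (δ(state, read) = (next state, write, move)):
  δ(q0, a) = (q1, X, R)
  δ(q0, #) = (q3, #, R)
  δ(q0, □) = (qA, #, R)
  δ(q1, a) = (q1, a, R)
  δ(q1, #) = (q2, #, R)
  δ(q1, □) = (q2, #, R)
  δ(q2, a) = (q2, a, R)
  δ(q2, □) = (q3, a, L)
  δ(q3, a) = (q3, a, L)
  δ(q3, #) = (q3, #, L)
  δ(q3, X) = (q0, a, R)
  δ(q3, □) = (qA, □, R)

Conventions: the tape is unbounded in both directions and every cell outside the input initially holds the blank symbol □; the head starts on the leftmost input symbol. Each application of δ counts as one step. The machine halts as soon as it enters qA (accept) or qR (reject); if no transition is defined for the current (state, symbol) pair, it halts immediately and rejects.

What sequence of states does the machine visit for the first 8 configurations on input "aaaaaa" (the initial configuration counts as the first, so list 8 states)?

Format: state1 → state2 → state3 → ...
Step 0: [q0]aaaaaa (head at position 0)
Step 1: δ(q0, a) = (q1, X, R)  ⊢  X[q1]aaaaa (head at position 1)
Step 2: δ(q1, a) = (q1, a, R)  ⊢  Xa[q1]aaaa (head at position 2)
Step 3: δ(q1, a) = (q1, a, R)  ⊢  Xaa[q1]aaa (head at position 3)
Step 4: δ(q1, a) = (q1, a, R)  ⊢  Xaaa[q1]aa (head at position 4)
Step 5: δ(q1, a) = (q1, a, R)  ⊢  Xaaaa[q1]a (head at position 5)
Step 6: δ(q1, a) = (q1, a, R)  ⊢  Xaaaaa[q1]□ (head at position 6)
Step 7: δ(q1, □) = (q2, #, R)  ⊢  Xaaaaa#[q2]□ (head at position 7)
Reading off the states of these 8 configurations: q0 → q1 → q1 → q1 → q1 → q1 → q1 → q2

Final answer: q0 → q1 → q1 → q1 → q1 → q1 → q1 → q2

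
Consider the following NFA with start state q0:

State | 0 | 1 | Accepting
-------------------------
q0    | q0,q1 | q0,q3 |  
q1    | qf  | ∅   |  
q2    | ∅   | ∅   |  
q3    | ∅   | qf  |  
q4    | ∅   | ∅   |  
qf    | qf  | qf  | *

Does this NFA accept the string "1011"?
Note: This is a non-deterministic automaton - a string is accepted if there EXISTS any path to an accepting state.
Track the set of states the NFA could be in: start {q0}
Read '1': {q0} → {q0, q3}
Read '0': {q0, q3} → {q0, q1}
Read '1': {q0, q1} → {q0, q3}
Read '1': {q0, q3} → {q0, q3, qf}
Final set {q0, q3, qf} contains accepting state(s) {qf} → accepted.

Final answer: Yes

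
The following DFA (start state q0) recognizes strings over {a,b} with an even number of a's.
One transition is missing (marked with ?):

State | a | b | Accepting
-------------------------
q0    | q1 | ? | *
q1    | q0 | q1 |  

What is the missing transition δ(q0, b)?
q0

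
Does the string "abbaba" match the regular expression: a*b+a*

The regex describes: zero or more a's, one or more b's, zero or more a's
No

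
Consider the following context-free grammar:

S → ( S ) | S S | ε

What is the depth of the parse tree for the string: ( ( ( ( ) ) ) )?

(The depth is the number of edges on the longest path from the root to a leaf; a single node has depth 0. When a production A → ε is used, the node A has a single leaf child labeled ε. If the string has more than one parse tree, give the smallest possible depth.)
The string is 4 nested pairs. The shallowest parse tree applies S → ( S ) 4 times (one node per nested pair, each a child of the previous) and then S → ε in the middle.
S nodes at depths 0..4, ε leaf at depth 5; parentheses leaves are at depths 1..4.
(Using S → S S with an S → ε child anywhere only adds levels, so it cannot give a shallower tree.)
Depth = 5.

Final answer: 5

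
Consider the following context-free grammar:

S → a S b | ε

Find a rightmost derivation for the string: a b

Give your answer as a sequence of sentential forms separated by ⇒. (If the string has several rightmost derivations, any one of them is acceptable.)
Start with S.
Step 1: the rightmost non-terminal is S; apply S → a S b:  a S b
Step 2: the rightmost non-terminal is S; apply S → ε:  a b

Final answer: S ⇒ a S b ⇒ a b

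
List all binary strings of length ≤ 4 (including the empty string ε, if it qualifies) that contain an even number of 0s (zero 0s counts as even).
Checking every binary string of length 0 to 4:
  Length 0: accepted: ε | rejected: (none)
  Length 1: accepted: 1 | rejected: 0
  Length 2: accepted: 00, 11 | rejected: 01, 10
  Length 3: accepted: 001, 010, 100, 111 | rejected: 000, 011, 101, 110
  Length 4: accepted: 0000, 0011, 0101, 0110, 1001, 1010, 1100, 1111 | rejected: 0001, 0010, 0100, 0111, 1000, 1011, 1101, 1110
Total: 16 string(s).

Final answer: ε, 1, 00, 11, 001, 010, 100, 111, 0000, 0011, 0101, 0110, 1001, 1010, 1100, 1111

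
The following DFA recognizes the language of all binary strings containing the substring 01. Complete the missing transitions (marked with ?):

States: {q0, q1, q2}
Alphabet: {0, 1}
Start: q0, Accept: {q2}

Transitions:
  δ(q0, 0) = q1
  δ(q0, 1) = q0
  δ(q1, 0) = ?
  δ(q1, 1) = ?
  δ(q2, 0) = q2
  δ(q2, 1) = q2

What each state remembers (consistent with the given transitions and accept states):
  q0: 01 not seen yet and the last symbol was not 0
  q1: 01 not seen yet and the last symbol was 0
  q2: the substring 01 has already been seen
Filling in the missing entries:
  δ(q1, 0): in q1 (01 not seen yet and the last symbol was 0), after reading 0 we have: 01 not seen yet and the last symbol was 0 → q1
  δ(q1, 1): in q1 (01 not seen yet and the last symbol was 0), after reading 1 we have: the substring 01 has already been seen → q2

Final answer: δ(q1, 0) = q1; δ(q1, 1) = q2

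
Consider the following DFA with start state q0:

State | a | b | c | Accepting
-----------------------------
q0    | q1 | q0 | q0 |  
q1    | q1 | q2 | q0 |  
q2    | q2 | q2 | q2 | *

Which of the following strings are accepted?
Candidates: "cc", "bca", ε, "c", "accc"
"cc": q0 → q0 → q0; q0 is not accepting → rejected
"bca": q0 → q0 → q0 → q1; q1 is not accepting → rejected
ε: q0; q0 is not accepting → rejected
"c": q0 → q0; q0 is not accepting → rejected
"accc": q0 → q1 → q0 → q0 → q0; q0 is not accepting → rejected

Final answer: None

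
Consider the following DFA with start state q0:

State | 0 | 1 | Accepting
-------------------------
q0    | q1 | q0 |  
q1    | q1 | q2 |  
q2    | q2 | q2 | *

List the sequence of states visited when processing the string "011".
q0 → q1 → q2 → q2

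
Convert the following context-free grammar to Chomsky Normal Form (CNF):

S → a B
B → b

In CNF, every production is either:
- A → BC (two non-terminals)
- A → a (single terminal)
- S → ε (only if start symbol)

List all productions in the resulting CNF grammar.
The grammar has no ε-productions or unit productions to eliminate.
S → a B has terminal a in a right-hand side of length ≥ 2: introduce T_a → a and use T_a in place of a.
B → b is already in CNF (single terminal) – keep it.
S → a B becomes S → T_a B.
Resulting CNF grammar (3 productions): T_a → a; B → b; S → T_a B

Final answer: T_a → a; B → b; S → T_a B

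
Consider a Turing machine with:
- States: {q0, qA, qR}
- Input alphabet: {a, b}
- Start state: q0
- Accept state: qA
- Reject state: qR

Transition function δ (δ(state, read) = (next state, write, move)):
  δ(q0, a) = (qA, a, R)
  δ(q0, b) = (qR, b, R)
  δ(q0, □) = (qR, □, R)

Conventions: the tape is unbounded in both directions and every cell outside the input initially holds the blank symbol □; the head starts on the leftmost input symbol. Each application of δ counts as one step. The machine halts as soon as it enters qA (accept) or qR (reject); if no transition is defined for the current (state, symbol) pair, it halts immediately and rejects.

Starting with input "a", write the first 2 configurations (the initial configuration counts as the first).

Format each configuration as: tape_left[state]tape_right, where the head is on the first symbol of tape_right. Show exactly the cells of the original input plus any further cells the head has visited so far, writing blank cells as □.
Step 0: [q0]a (head at position 0)
Step 1: δ(q0, a) = (qA, a, R)  ⊢  a[qA]□ (head at position 1)

Final answer: [q0]a ⊢ a[qA]□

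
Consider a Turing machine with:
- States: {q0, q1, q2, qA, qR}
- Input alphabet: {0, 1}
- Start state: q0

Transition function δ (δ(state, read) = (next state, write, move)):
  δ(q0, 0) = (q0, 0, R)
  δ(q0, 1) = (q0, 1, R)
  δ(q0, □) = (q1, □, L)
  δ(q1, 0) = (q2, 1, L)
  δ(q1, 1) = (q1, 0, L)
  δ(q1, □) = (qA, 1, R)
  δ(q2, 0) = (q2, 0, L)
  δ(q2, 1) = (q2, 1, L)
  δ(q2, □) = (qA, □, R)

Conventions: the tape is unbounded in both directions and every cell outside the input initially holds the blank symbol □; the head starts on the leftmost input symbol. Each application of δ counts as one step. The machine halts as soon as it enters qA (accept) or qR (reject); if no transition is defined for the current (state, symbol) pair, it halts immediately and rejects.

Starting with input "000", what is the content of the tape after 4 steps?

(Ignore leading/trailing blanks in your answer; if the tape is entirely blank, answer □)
Step 0: [q0]000 (head at position 0)
Step 1: δ(q0, 0) = (q0, 0, R)  ⊢  0[q0]00 (head at position 1)
Step 2: δ(q0, 0) = (q0, 0, R)  ⊢  00[q0]0 (head at position 2)
Step 3: δ(q0, 0) = (q0, 0, R)  ⊢  000[q0]□ (head at position 3)
Step 4: δ(q0, □) = (q1, □, L)  ⊢  00[q1]0□ (head at position 2)
Tape after 4 steps (ignoring surrounding blanks): 000

Final answer: Tape: 000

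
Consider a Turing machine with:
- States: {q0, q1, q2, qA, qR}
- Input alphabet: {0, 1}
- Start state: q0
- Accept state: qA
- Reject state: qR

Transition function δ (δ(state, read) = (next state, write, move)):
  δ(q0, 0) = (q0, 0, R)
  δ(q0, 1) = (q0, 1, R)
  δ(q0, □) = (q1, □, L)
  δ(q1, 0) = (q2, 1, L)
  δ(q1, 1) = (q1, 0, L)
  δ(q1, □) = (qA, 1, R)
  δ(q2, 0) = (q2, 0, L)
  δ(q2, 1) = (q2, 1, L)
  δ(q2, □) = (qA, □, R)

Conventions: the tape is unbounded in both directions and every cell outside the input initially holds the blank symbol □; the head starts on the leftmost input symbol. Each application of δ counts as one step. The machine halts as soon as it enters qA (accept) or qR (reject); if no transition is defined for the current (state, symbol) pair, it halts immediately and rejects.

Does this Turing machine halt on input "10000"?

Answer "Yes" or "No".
Step 0: [q0]10000 (head at position 0)
Step 1: δ(q0, 1) = (q0, 1, R)  ⊢  1[q0]0000 (head at position 1)
Step 2: δ(q0, 0) = (q0, 0, R)  ⊢  10[q0]000 (head at position 2)
Step 3: δ(q0, 0) = (q0, 0, R)  ⊢  100[q0]00 (head at position 3)
Step 4: δ(q0, 0) = (q0, 0, R)  ⊢  1000[q0]0 (head at position 4)
Step 5: δ(q0, 0) = (q0, 0, R)  ⊢  10000[q0]□ (head at position 5)
Step 6: δ(q0, □) = (q1, □, L)  ⊢  1000[q1]0□ (head at position 4)
Step 7: δ(q1, 0) = (q2, 1, L)  ⊢  100[q2]01□ (head at position 3)
Step 8: δ(q2, 0) = (q2, 0, L)  ⊢  10[q2]001□ (head at position 2)
Step 9: δ(q2, 0) = (q2, 0, L)  ⊢  1[q2]0001□ (head at position 1)
Step 10: δ(q2, 0) = (q2, 0, L)  ⊢  [q2]10001□ (head at position 0)
Step 11: δ(q2, 1) = (q2, 1, L)  ⊢  [q2]□10001□ (head at position -1)
Step 12: δ(q2, □) = (qA, □, R)  ⊢  □[qA]10001□ (head at position 0)
The machine is in qA, so it halts and accepts.
It halts after 12 steps.

Final answer: Yes - halts after 12 steps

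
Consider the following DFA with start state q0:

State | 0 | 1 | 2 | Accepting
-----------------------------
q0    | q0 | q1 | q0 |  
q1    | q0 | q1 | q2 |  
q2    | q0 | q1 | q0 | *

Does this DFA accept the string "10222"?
Start in q0.
Read '1': q0 → q1
Read '0': q1 → q0
Read '2': q0 → q0
Read '2': q0 → q0
Read '2': q0 → q0
Final state q0 is not accepting, so the string is rejected.

Final answer: No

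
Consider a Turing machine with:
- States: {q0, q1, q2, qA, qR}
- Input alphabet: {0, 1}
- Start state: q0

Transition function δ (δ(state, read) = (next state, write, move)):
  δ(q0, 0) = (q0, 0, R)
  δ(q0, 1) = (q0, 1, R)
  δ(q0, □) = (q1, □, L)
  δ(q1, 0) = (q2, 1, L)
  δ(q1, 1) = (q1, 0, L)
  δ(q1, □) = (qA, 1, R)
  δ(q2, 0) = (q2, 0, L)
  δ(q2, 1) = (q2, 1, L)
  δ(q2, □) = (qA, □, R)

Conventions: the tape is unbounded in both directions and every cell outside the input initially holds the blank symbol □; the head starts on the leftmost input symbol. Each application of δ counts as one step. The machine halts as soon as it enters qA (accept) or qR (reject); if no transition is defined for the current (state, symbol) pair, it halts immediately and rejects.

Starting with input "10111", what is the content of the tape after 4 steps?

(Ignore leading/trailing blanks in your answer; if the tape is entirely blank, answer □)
Step 0: [q0]10111 (head at position 0)
Step 1: δ(q0, 1) = (q0, 1, R)  ⊢  1[q0]0111 (head at position 1)
Step 2: δ(q0, 0) = (q0, 0, R)  ⊢  10[q0]111 (head at position 2)
Step 3: δ(q0, 1) = (q0, 1, R)  ⊢  101[q0]11 (head at position 3)
Step 4: δ(q0, 1) = (q0, 1, R)  ⊢  1011[q0]1 (head at position 4)
Tape after 4 steps (ignoring surrounding blanks): 10111

Final answer: Tape: 10111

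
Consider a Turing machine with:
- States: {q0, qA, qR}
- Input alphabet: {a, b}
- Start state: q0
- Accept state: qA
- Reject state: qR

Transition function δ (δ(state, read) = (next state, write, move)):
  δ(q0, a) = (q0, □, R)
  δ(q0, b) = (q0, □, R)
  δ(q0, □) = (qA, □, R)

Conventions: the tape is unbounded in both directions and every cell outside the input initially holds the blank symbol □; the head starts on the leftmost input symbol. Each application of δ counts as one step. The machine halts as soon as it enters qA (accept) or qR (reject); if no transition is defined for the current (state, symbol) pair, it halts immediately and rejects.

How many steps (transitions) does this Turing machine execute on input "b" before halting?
Step 0: [q0]b (head at position 0)
Step 1: δ(q0, b) = (q0, □, R)  ⊢  □[q0]□ (head at position 1)
Step 2: δ(q0, □) = (qA, □, R)  ⊢  □□[qA]□ (head at position 2)
The machine is in qA, so it halts and accepts.
Number of transitions executed: 2.

Final answer: 2 steps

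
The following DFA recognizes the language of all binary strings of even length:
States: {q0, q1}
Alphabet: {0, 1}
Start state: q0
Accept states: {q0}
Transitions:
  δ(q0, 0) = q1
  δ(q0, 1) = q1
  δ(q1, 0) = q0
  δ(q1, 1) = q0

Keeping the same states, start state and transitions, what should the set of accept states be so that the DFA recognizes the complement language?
The DFA is complete (every state has a transition on every symbol), so the complement
is recognized by the same DFA with accepting and non-accepting states swapped.
Original accept states: {q0}
Complement accept states = All states - Original accept states
= {q0, q1} - {q0}
= {q1}
Complement language: strings of ODD length

Final answer: {q1}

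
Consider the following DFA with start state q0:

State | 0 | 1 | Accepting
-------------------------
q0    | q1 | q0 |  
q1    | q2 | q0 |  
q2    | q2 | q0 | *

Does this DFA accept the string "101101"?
Start in q0.
Read '1': q0 → q0
Read '0': q0 → q1
Read '1': q1 → q0
Read '1': q0 → q0
Read '0': q0 → q1
Read '1': q1 → q0
Final state q0 is not accepting, so the string is rejected.

Final answer: No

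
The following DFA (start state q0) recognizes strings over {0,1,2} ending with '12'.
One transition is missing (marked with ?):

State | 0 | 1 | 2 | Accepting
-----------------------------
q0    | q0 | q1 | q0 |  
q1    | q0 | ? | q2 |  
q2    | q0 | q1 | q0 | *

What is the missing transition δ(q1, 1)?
q1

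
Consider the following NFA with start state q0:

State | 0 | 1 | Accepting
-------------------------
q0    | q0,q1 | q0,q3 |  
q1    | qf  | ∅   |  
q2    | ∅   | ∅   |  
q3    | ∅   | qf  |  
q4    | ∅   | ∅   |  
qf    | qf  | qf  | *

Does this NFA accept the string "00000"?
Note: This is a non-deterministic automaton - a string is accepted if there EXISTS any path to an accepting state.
Track the set of states the NFA could be in: start {q0}
Read '0': {q0} → {q0, q1}
Read '0': {q0, q1} → {q0, q1, qf}
Read '0': {q0, q1, qf} → {q0, q1, qf}
Read '0': {q0, q1, qf} → {q0, q1, qf}
Read '0': {q0, q1, qf} → {q0, q1, qf}
Final set {q0, q1, qf} contains accepting state(s) {qf} → accepted.

Final answer: Yes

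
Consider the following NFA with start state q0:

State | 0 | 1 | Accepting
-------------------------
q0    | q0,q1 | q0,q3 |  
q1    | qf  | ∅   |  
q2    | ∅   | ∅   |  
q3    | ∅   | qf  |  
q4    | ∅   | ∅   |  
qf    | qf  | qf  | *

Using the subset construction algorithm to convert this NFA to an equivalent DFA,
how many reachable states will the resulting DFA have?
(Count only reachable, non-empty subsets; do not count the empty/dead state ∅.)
Start subset: {q0}
{q0}: on 0 → {q0, q1}, on 1 → {q0, q3}
{q0, q1}: on 0 → {q0, q1, qf}, on 1 → {q0, q3}
{q0, q3}: on 0 → {q0, q1}, on 1 → {q0, q3, qf}
{q0, q1, qf}: on 0 → {q0, q1, qf}, on 1 → {q0, q3, qf}
{q0, q3, qf}: on 0 → {q0, q1, qf}, on 1 → {q0, q3, qf}
Reachable non-empty subsets: {q0}, {q0, q1}, {q0, q3}, {q0, q1, qf}, {q0, q3, qf} — 5 in total.

Final answer: 5 states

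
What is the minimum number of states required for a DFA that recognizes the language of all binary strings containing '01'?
Language: binary strings containing '01'
Lower bound (Myhill–Nerode): the prefixes ε, 0, 01 are pairwise distinguishable:
  ε vs 01: suffix ε distinguishes them (ε is rejected, 01 is accepted)
  0 vs 01: suffix ε distinguishes them (0 is rejected, 01 is accepted)
  ε vs 0: suffix 1 distinguishes them (ε·1 = 1 is rejected, 0·1 = 01 is accepted)
So any DFA needs at least 3 states.
Upper bound: a DFA with 3 states exists (one state per class above: 'no progress', 'last symbol 0', and 'seen 01' (accepting sink)).
Minimum states: 3

Final answer: 3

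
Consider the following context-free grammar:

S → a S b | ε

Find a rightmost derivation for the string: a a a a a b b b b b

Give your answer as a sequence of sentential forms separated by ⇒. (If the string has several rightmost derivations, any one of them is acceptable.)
Start with S.
Step 1: the rightmost non-terminal is S; apply S → a S b:  a S b
Step 2: the rightmost non-terminal is S; apply S → a S b:  a a S b b
Step 3: the rightmost non-terminal is S; apply S → a S b:  a a a S b b b
Step 4: the rightmost non-terminal is S; apply S → a S b:  a a a a S b b b b
Step 5: the rightmost non-terminal is S; apply S → a S b:  a a a a a S b b b b b
Step 6: the rightmost non-terminal is S; apply S → ε:  a a a a a b b b b b

Final answer: S ⇒ a S b ⇒ a a S b b ⇒ a a a S b b b ⇒ a a a a S b b b b ⇒ a a a a a S b b b b b ⇒ a a a a a b b b b b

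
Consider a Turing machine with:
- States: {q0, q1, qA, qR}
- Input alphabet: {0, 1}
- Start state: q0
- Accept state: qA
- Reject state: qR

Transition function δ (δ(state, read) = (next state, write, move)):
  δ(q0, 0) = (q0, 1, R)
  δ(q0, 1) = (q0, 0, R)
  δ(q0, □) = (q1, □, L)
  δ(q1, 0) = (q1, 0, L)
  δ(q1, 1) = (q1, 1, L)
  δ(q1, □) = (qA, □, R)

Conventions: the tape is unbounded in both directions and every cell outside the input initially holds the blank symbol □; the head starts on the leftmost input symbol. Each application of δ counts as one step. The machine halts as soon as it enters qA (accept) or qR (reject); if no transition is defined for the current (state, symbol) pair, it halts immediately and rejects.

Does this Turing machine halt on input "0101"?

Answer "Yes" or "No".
Step 0: [q0]0101 (head at position 0)
Step 1: δ(q0, 0) = (q0, 1, R)  ⊢  1[q0]101 (head at position 1)
Step 2: δ(q0, 1) = (q0, 0, R)  ⊢  10[q0]01 (head at position 2)
Step 3: δ(q0, 0) = (q0, 1, R)  ⊢  101[q0]1 (head at position 3)
Step 4: δ(q0, 1) = (q0, 0, R)  ⊢  1010[q0]□ (head at position 4)
Step 5: δ(q0, □) = (q1, □, L)  ⊢  101[q1]0□ (head at position 3)
Step 6: δ(q1, 0) = (q1, 0, L)  ⊢  10[q1]10□ (head at position 2)
Step 7: δ(q1, 1) = (q1, 1, L)  ⊢  1[q1]010□ (head at position 1)
Step 8: δ(q1, 0) = (q1, 0, L)  ⊢  [q1]1010□ (head at position 0)
Step 9: δ(q1, 1) = (q1, 1, L)  ⊢  [q1]□1010□ (head at position -1)
Step 10: δ(q1, □) = (qA, □, R)  ⊢  □[qA]1010□ (head at position 0)
The machine is in qA, so it halts and accepts.
It halts after 10 steps.

Final answer: Yes - halts after 10 steps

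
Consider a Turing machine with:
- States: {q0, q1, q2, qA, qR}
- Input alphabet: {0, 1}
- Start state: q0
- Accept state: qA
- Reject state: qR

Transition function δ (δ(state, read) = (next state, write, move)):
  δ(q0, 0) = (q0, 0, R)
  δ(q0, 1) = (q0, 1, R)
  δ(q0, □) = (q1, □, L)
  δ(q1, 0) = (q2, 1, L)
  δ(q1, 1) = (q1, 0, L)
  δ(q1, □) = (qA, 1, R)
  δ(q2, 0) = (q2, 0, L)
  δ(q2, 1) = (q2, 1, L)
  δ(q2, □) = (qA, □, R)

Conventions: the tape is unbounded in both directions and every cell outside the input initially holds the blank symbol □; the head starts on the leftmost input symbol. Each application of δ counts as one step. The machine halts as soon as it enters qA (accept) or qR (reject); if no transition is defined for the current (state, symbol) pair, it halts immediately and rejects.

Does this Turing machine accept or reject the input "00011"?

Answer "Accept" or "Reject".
Step 0: [q0]00011 (head at position 0)
Step 1: δ(q0, 0) = (q0, 0, R)  ⊢  0[q0]0011 (head at position 1)
Step 2: δ(q0, 0) = (q0, 0, R)  ⊢  00[q0]011 (head at position 2)
Step 3: δ(q0, 0) = (q0, 0, R)  ⊢  000[q0]11 (head at position 3)
Step 4: δ(q0, 1) = (q0, 1, R)  ⊢  0001[q0]1 (head at position 4)
Step 5: δ(q0, 1) = (q0, 1, R)  ⊢  00011[q0]□ (head at position 5)
Step 6: δ(q0, □) = (q1, □, L)  ⊢  0001[q1]1□ (head at position 4)
Step 7: δ(q1, 1) = (q1, 0, L)  ⊢  000[q1]10□ (head at position 3)
Step 8: δ(q1, 1) = (q1, 0, L)  ⊢  00[q1]000□ (head at position 2)
Step 9: δ(q1, 0) = (q2, 1, L)  ⊢  0[q2]0100□ (head at position 1)
Step 10: δ(q2, 0) = (q2, 0, L)  ⊢  [q2]00100□ (head at position 0)
Step 11: δ(q2, 0) = (q2, 0, L)  ⊢  [q2]□00100□ (head at position -1)
Step 12: δ(q2, □) = (qA, □, R)  ⊢  □[qA]00100□ (head at position 0)
The machine is in qA, so it halts and accepts.

Final answer: Accept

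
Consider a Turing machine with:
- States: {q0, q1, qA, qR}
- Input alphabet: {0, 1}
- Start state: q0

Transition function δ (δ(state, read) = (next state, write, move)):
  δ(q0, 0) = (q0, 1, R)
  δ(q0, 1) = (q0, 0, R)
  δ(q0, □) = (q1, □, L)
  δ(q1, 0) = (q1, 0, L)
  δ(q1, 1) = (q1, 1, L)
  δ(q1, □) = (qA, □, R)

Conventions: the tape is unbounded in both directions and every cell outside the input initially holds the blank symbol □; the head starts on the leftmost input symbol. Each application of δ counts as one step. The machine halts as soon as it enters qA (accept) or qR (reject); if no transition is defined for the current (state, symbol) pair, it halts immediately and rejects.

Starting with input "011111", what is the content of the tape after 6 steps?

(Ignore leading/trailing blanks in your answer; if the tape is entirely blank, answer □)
Step 0: [q0]011111 (head at position 0)
Step 1: δ(q0, 0) = (q0, 1, R)  ⊢  1[q0]11111 (head at position 1)
Step 2: δ(q0, 1) = (q0, 0, R)  ⊢  10[q0]1111 (head at position 2)
Step 3: δ(q0, 1) = (q0, 0, R)  ⊢  100[q0]111 (head at position 3)
Step 4: δ(q0, 1) = (q0, 0, R)  ⊢  1000[q0]11 (head at position 4)
Step 5: δ(q0, 1) = (q0, 0, R)  ⊢  10000[q0]1 (head at position 5)
Step 6: δ(q0, 1) = (q0, 0, R)  ⊢  100000[q0]□ (head at position 6)
Tape after 6 steps (ignoring surrounding blanks): 100000

Final answer: Tape: 100000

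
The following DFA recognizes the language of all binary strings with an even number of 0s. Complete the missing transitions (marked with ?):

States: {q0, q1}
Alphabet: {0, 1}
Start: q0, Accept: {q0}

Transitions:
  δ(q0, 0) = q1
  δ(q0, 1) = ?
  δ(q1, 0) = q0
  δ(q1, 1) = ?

What each state remembers (consistent with the given transitions and accept states):
  q0: an even number of 0s has been read so far
  q1: an odd number of 0s has been read so far
Filling in the missing entries:
  δ(q0, 1): in q0 (an even number of 0s has been read so far), after reading 1 we have: an even number of 0s has been read so far → q0
  δ(q1, 1): in q1 (an odd number of 0s has been read so far), after reading 1 we have: an odd number of 0s has been read so far → q1

Final answer: δ(q0, 1) = q0; δ(q1, 1) = q1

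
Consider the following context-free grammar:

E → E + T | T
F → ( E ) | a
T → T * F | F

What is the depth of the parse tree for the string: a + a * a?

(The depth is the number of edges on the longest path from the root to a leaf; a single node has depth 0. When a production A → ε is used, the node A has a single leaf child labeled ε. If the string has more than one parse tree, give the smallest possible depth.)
The grammar is unambiguous; the parse tree of a + a * a is:
E → E + T at the root (depth 0).
  Left E (depth 1) → T (2) → F (3) → a (4).
  Right T (depth 1) → T * F; that T (2) → F (3) → a (4); F (2) → a (3).
The longest root-to-leaf paths have 4 edges.
Depth = 4.

Final answer: 4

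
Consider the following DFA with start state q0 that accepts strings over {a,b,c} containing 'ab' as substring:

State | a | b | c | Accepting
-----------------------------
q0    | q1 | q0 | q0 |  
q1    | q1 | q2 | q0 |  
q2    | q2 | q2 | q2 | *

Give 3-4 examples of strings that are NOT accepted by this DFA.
Any strings that end in a non-accepting state work; for example:
"cb": q0 → q0 → q0; q0 is not accepting → rejected
"acc": q0 → q1 → q0 → q0; q0 is not accepting → rejected
"baca": q0 → q0 → q1 → q0 → q1; q1 is not accepting → rejected
"ccca": q0 → q0 → q0 → q0 → q1; q1 is not accepting → rejected

Final answer: "cb", "acc", "baca", "ccca"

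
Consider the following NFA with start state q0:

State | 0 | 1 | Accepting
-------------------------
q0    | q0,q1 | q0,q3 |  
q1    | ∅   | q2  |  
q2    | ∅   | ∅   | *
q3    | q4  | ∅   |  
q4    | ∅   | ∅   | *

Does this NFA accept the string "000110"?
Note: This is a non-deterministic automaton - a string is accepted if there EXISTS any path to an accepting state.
Track the set of states the NFA could be in: start {q0}
Read '0': {q0} → {q0, q1}
Read '0': {q0, q1} → {q0, q1}
Read '0': {q0, q1} → {q0, q1}
Read '1': {q0, q1} → {q0, q2, q3}
Read '1': {q0, q2, q3} → {q0, q3}
Read '0': {q0, q3} → {q0, q1, q4}
Final set {q0, q1, q4} contains accepting state(s) {q4} → accepted.

Final answer: Yes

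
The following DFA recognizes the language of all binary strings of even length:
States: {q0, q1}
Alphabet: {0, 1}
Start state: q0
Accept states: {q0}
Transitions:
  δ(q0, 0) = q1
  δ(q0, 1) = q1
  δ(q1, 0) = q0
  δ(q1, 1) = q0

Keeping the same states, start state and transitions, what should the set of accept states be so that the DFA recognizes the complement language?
The DFA is complete (every state has a transition on every symbol), so the complement
is recognized by the same DFA with accepting and non-accepting states swapped.
Original accept states: {q0}
Complement accept states = All states - Original accept states
= {q0, q1} - {q0}
= {q1}
Complement language: strings of ODD length

Final answer: {q1}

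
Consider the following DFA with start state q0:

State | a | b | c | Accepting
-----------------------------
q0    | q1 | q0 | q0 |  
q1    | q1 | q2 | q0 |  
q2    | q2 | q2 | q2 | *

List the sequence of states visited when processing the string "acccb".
q0 → q1 → q0 → q0 → q0 → q0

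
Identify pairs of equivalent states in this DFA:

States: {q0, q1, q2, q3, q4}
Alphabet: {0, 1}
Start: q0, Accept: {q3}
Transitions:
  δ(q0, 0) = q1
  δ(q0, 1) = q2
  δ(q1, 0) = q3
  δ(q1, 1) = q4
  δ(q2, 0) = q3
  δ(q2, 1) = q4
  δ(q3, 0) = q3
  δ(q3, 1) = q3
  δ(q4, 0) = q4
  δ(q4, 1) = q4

Using the table-filling algorithm:
Round 0 – mark pairs where exactly one state is accepting: (q0,q3), (q1,q3), (q2,q3), (q3,q4)
Round 1 – newly marked: (q0,q1) [on 0: q1 vs q3, already marked]; (q0,q2) [on 0: q1 vs q3, already marked]; (q1,q4) [on 0: q3 vs q4, already marked]; (q2,q4) [on 0: q3 vs q4, already marked]
Round 2 – newly marked: (q0,q4) [on 0: q1 vs q4, already marked]
No further pairs can be marked.
(q1, q2) unmarked: δ(q1,0)=q3, δ(q2,0)=q3; δ(q1,1)=q4, δ(q2,1)=q4 → equivalent
Equivalent pairs: (q1, q2)

Final answer: Equivalent pairs: (q1, q2)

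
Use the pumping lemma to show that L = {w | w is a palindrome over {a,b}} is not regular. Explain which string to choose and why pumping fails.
Language: L = {w | w is a palindrome over {a,b}} (strings that read the same forwards and backwards)
Step 1: Assume for contradiction that L is regular, with pumping length p.
Step 2: Choose s = a^p b a^p. Then s ∈ L (it reads the same forwards and backwards) and |s| ≥ p.
Step 3: Consider any decomposition s = xyz with |xy| ≤ p and |y| > 0. Since |xy| ≤ p and the first p symbols of s are all a's, y = a^k for some k with 1 ≤ k ≤ p.
Step 4: Pumping up (i = 2): xy²z = a^(p+k) b a^p. Its reverse is a^p b a^(p+k) ≠ a^(p+k) b a^p (the single b is no longer in the middle), so xy²z is not a palindrome and xy²z ∉ L.
This contradicts the pumping lemma, so L is not regular.

Final answer: Choose s = a^p b a^p. Since |xy| ≤ p, y = a^k with k ≥ 1. Then xy²z = a^(p+k) b a^p is not a palindrome, so ∉ L.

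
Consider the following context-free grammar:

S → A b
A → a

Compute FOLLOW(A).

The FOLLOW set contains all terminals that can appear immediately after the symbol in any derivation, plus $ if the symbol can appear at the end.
A occurs only in S → A b, where it is immediately followed by the terminal b. So FOLLOW(A) = {b}.

Final answer: {b}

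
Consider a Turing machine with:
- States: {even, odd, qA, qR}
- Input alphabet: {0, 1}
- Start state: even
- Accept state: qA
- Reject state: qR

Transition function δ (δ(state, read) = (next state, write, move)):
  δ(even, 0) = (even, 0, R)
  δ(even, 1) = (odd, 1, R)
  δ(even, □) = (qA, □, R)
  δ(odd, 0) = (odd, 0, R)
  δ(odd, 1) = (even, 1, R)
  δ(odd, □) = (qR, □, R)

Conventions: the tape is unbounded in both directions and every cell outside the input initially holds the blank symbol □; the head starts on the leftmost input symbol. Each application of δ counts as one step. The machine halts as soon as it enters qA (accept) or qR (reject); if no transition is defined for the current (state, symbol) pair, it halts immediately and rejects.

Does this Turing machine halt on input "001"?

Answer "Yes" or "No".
Step 0: [even]001 (head at position 0)
Step 1: δ(even, 0) = (even, 0, R)  ⊢  0[even]01 (head at position 1)
Step 2: δ(even, 0) = (even, 0, R)  ⊢  00[even]1 (head at position 2)
Step 3: δ(even, 1) = (odd, 1, R)  ⊢  001[odd]□ (head at position 3)
Step 4: δ(odd, □) = (qR, □, R)  ⊢  001□[qR]□ (head at position 4)
The machine is in qR, so it halts and rejects.
It halts after 4 steps.

Final answer: Yes - halts after 4 steps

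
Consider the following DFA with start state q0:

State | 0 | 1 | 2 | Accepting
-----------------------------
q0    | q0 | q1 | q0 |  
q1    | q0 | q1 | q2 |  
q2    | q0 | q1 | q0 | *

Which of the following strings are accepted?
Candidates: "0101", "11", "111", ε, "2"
"0101": q0 → q0 → q1 → q0 → q1; q1 is not accepting → rejected
"11": q0 → q1 → q1; q1 is not accepting → rejected
"111": q0 → q1 → q1 → q1; q1 is not accepting → rejected
ε: q0; q0 is not accepting → rejected
"2": q0 → q0; q0 is not accepting → rejected

Final answer: None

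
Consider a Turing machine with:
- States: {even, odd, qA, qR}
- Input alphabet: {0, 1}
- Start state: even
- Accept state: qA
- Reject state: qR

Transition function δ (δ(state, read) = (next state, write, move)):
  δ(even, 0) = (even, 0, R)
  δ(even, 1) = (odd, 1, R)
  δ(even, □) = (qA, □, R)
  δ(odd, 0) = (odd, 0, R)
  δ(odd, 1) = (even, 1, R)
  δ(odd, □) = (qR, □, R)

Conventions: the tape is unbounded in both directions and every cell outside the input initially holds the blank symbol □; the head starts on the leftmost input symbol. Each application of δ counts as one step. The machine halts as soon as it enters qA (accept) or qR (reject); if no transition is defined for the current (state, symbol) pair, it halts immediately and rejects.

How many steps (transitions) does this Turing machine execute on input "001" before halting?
Step 0: [even]001 (head at position 0)
Step 1: δ(even, 0) = (even, 0, R)  ⊢  0[even]01 (head at position 1)
Step 2: δ(even, 0) = (even, 0, R)  ⊢  00[even]1 (head at position 2)
Step 3: δ(even, 1) = (odd, 1, R)  ⊢  001[odd]□ (head at position 3)
Step 4: δ(odd, □) = (qR, □, R)  ⊢  001□[qR]□ (head at position 4)
The machine is in qR, so it halts and rejects.
Number of transitions executed: 4.

Final answer: 4 steps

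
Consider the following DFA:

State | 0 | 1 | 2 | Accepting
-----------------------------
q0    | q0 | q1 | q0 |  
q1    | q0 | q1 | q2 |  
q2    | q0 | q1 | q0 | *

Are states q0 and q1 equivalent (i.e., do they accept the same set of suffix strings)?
Try the suffix "2".
From q0: q0 → q0 — not accepting.
From q1: q1 → q2 — accepting.
The two states disagree on this suffix, so they are not equivalent.

Final answer: No. Distinguishing string: "2" - accepted from q1 but not from q0.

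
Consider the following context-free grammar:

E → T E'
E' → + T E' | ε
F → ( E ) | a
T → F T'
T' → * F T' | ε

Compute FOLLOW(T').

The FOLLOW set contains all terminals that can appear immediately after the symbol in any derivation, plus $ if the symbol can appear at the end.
Useful FIRST sets: FIRST(E') = {+, ε}, FIRST(T') = {*, ε} (both E' and T' are nullable).
FOLLOW(E): E is the start symbol → $; E appears in F → ( E ) followed by ')' → FOLLOW(E) = {), $}.
FOLLOW(E'): E' appears at the right end of E → T E' and of E' → + T E', so FOLLOW(E') ⊇ FOLLOW(E) (the second occurrence adds nothing new). FOLLOW(E') = {), $}.
FOLLOW(T): in E → T E' and E' → + T E', T is followed by E': add FIRST(E') minus ε = {+}; since E' is nullable, also add FOLLOW(E) and FOLLOW(E') = {), $}. FOLLOW(T) = {+, ), $}.
FOLLOW(T'): T' appears at the right end of T → F T' and of T' → * F T', so FOLLOW(T') = FOLLOW(T) = {+, ), $}.

Final answer: {$, ), +}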